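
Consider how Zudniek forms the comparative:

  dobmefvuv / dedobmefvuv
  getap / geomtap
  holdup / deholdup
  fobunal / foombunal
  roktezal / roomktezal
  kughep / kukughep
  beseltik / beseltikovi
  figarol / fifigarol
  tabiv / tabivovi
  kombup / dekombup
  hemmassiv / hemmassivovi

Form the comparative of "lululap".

tabiv and dobmefvuv both end in -v yet inflect differently (tabivovi, dedobmefvuv), so the final letter is not what conditions the rule; the last vowel is.
"lululap" has last vowel 'a'. The stems whose last vowel is 'a' (roktezal → roomktezal, fobunal → foombunal, getap → geomtap) insert -om- after the first vowel.
So lululap → luomlulap.

luomlulap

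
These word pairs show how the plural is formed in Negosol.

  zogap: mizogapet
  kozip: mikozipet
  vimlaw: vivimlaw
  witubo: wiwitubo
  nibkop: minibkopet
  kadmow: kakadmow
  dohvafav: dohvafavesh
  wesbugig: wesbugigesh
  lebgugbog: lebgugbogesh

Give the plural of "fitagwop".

mifitagwopet

nibkop and lebgugbog both have last vowel 'o' yet inflect differently (minibkopet, lebgugbogesh), so the last vowel is not what conditions the rule; the final letter is.
"fitagwop" ends in -p. The stems ending in -p (kozip → mikozipet, nibkop → minibkopet, zogap → mizogapet) add mi- … -et around the stem.
So fitagwop → mifitagwopet.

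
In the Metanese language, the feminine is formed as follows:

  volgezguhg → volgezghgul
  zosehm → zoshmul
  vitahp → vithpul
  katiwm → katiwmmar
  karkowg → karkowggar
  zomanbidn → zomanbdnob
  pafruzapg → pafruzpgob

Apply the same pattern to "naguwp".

naguwppar

zosehm and katiwm both end in -m yet inflect differently (zoshmul, katiwmmar), so the final letter is not what conditions the rule; the second-to-last letter is.
"naguwp" has second-to-last letter 'w'. The stems whose second-to-last letter is 'w' (katiwm → katiwmmar, karkowg → karkowggar) double the final consonant and add -ar.
The other patterns: stems whose second-to-last letter is 'h' delete the last vowel and add -ul; stems whose second-to-last letter is 'd' or 'p' delete the last vowel and add -ob.
So naguwp → naguwppar.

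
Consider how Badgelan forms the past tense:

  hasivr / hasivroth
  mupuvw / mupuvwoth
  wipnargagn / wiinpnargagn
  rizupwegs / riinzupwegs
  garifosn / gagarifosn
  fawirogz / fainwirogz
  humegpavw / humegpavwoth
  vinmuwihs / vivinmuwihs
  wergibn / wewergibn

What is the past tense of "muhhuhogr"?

wipnargagn and wergibn both end in -n yet inflect differently (wiinpnargagn, wewergibn), so the final letter is not what conditions the rule; the second-to-last letter is.
"muhhuhogr" has second-to-last letter 'g'. The stems whose second-to-last letter is 'g' (wipnargagn → wiinpnargagn, fawirogz → fainwirogz, rizupwegs → riinzupwegs) insert -in- after the first vowel.
So muhhuhogr → muinhhuhogr.

muinhhuhogr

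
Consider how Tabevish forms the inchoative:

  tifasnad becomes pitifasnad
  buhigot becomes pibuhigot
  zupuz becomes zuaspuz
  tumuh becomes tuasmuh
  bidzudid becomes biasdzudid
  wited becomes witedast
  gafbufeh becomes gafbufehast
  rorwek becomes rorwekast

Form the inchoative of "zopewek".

tifasnad and bidzudid both end in -d yet inflect differently (pitifasnad, biasdzudid), so the final letter is not what conditions the rule; the last vowel is.
"zopewek" has last vowel 'e'. The stems whose last vowel is 'e' (wited → witedast, gafbufeh → gafbufehast, rorwek → rorwekast) add -ast.
The other patterns: stems whose last vowel is 'a' or 'o' add the prefix pi-; stems whose last vowel is 'i' or 'u' insert -as- after the first vowel.
So zopewek → zopewekast.

zopewekast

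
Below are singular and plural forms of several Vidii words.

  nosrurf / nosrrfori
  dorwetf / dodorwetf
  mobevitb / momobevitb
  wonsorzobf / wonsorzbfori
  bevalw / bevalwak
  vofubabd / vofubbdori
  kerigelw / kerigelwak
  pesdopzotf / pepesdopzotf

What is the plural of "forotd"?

foforotd

"forotd" has second-to-last letter 't'. The stems whose second-to-last letter is 't' (dorwetf → dodorwetf, pesdopzotf → pepesdopzotf, mobevitb → momobevitb) repeat the first consonant+vowel as a prefix.
The other patterns: stems whose second-to-last letter is 'l' add -ak; stems whose second-to-last letter is 'b' or 'r' delete the last vowel and add -ori.
So forotd → foforotd.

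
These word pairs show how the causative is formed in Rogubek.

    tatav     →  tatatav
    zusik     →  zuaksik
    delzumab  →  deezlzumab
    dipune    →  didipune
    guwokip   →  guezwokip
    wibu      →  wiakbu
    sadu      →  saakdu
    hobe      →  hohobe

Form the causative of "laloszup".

tatav and delzumab both have last vowel 'a' yet inflect differently (tatatav, deezlzumab), so the last vowel is not what conditions the rule; the final letter is.
"laloszup" ends in -p. The one such stem in the data (guwokip → guezwokip) inserts -ez- after the first vowel (as does delzumab), so the same rule applies.
The other patterns: stems ending in -k or -u insert -ak- after the first vowel; stems ending in -e or -v repeat the first consonant+vowel as a prefix.
So laloszup → laezloszup.

laezloszup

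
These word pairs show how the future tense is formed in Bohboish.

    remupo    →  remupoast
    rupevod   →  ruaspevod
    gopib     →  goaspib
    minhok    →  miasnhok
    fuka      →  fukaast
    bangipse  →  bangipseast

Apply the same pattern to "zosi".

remupo and rupevod both have last vowel 'o' yet inflect differently (remupoast, ruaspevod), so the last vowel is not what conditions the rule; whether the stem ends in a vowel or a consonant is.
"zosi" ends in a vowel. The stems ending in a vowel (fuka → fukaast, remupo → remupoast, bangipse → bangipseast) add -ast.
So zosi → zosiast.

zosiast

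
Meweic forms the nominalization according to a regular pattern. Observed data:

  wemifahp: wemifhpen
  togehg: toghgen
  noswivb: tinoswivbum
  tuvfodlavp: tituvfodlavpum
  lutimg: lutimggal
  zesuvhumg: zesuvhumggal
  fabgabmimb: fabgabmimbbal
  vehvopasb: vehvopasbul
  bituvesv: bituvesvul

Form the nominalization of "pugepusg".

wemifahp and tuvfodlavp both end in -p yet inflect differently (wemifhpen, tituvfodlavpum), so the final letter is not what conditions the rule; the second-to-last letter is.
"pugepusg" has second-to-last letter 's'. The stems whose second-to-last letter is 's' (vehvopasb → vehvopasbul, bituvesv → bituvesvul) add -ul.
The other patterns: stems whose second-to-last letter is 'h' delete the last vowel and add -en; stems whose second-to-last letter is 'v' add ti- … -um around the stem; stems whose second-to-last letter is 'm' double the final consonant and add -al.
So pugepusg → pugepusgul.

pugepusgul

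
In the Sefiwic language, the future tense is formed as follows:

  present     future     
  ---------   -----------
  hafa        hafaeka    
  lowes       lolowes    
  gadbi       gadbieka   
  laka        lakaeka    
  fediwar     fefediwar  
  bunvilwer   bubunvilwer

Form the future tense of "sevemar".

sesevemar

"sevemar" ends in a consonant. The stems ending in a consonant (bunvilwer → bubunvilwer, lowes → lolowes, fediwar → fefediwar) repeat the first consonant+vowel as a prefix.
The other pattern: stems ending in a vowel add -eka.
So sevemar → sesevemar.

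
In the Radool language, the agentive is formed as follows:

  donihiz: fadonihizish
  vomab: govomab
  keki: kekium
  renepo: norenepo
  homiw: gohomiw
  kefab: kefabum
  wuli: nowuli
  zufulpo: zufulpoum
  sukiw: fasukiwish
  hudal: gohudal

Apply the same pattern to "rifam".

norifam

sukiw and homiw both end in -w yet inflect differently (fasukiwish, gohomiw), so the final letter is not what conditions the rule; the first letter is.
"rifam" begins with r-. The one such stem in the data (renepo → norenepo) adds the prefix no-, so the same rule applies.
The other patterns: stems beginning with k- or z- add -um; stems beginning with d- or s- add fa- … -ish around the stem; stems beginning with h- or v- add the prefix go-.
So rifam → norifam.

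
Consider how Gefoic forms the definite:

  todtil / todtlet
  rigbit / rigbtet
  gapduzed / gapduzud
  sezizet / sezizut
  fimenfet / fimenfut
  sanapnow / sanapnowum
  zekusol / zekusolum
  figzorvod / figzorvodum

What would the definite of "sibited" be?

rigbit and sezizet both end in -t yet inflect differently (rigbtet, sezizut), so the final letter is not what conditions the rule; the last vowel is.
"sibited" has last vowel 'e'. The stems whose last vowel is 'e' (gapduzed → gapduzud, sezizet → sezizut, fimenfet → fimenfut) change the last vowel to 'u'.
The other patterns: stems whose last vowel is 'i' delete the last vowel and add -et; stems whose last vowel is 'o' add -um.
So sibited → sibitud.

sibitud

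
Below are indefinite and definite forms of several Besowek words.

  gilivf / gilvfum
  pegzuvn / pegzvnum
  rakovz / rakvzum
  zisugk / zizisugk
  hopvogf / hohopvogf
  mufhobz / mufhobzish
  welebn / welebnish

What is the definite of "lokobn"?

gilivf and hopvogf both end in -f yet inflect differently (gilvfum, hohopvogf), so the final letter is not what conditions the rule; the second-to-last letter is.
"lokobn" has second-to-last letter 'b'. The stems whose second-to-last letter is 'b' (mufhobz → mufhobzish, welebn → welebnish) add -ish.
The other patterns: stems whose second-to-last letter is 'v' delete the last vowel and add -um; stems whose second-to-last letter is 'g' repeat the first consonant+vowel as a prefix.
So lokobn → lokobnish.

lokobnish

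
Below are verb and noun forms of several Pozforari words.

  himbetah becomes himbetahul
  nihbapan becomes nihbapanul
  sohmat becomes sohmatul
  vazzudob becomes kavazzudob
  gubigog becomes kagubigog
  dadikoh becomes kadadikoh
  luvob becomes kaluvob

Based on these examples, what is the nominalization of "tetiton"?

himbetah and dadikoh both end in -h yet inflect differently (himbetahul, kadadikoh), so the final letter is not what conditions the rule; the last vowel is.
"tetiton" has last vowel 'o'. The stems whose last vowel is 'o' (vazzudob → kavazzudob, gubigog → kagubigog, dadikoh → kadadikoh) add the prefix ka-.
The other pattern: stems whose last vowel is 'a' add -ul.
So tetiton → katetiton.

katetiton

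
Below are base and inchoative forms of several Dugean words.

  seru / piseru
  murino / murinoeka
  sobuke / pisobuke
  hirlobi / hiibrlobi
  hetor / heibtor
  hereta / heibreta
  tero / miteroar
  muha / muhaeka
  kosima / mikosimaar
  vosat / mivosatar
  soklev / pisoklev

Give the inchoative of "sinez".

muha and hereta both end in -a yet inflect differently (muhaeka, heibreta), so the final letter is not what conditions the rule; the first letter is.
"sinez" begins with s-. The stems beginning with s- (seru → piseru, soklev → pisoklev, sobuke → pisobuke) add the prefix pi-.
So sinez → pisinez.

pisinez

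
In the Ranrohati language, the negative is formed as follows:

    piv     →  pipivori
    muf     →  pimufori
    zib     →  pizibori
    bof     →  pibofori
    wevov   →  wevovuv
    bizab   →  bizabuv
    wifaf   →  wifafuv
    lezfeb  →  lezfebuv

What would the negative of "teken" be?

piv and wevov both end in -v yet inflect differently (pipivori, wevovuv), so the final letter is not what conditions the rule; the number of vowels is.
"teken" has 2 vowels. The stems with 2 vowels (wevov → wevovuv, bizab → bizabuv, wifaf → wifafuv) add -uv.
The other pattern: stems with 1 vowel add pi- … -ori around the stem.
So teken → tekenuv.

tekenuv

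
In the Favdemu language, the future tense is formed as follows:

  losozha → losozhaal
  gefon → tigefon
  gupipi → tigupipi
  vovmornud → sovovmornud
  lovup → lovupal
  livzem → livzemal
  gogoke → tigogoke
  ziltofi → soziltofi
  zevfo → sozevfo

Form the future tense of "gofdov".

tigofdov

gupipi and ziltofi both end in -i yet inflect differently (tigupipi, soziltofi), so the final letter is not what conditions the rule; the first letter is.
"gofdov" begins with g-. The stems beginning with g- (gupipi → tigupipi, gogoke → tigogoke, gefon → tigefon) add the prefix ti-.
The other patterns: stems beginning with l- add -al; stems beginning with v- or z- add the prefix so-.
So gofdov → tigofdov.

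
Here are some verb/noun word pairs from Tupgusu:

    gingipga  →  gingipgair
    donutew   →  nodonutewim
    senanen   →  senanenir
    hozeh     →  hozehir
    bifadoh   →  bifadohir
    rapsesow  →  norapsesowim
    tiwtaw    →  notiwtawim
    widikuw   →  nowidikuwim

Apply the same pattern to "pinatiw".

"pinatiw" ends in -w. The stems ending in -w (rapsesow → norapsesowim, tiwtaw → notiwtawim, donutew → nodonutewim) add no- … -im around the stem.
The other pattern: stems ending in -a, -h or -n add -ir.
So pinatiw → nopinatiwim.

nopinatiwim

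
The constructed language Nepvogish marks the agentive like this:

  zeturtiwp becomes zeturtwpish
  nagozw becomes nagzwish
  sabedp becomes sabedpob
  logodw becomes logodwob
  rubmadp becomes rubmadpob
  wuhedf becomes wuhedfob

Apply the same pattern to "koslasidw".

sabedp and zeturtiwp both end in -p yet inflect differently (sabedpob, zeturtwpish), so the final letter is not what conditions the rule; the second-to-last letter is.
"koslasidw" has second-to-last letter 'd'. The stems whose second-to-last letter is 'd' (logodw → logodwob, sabedp → sabedpob, wuhedf → wuhedfob) add -ob.
So koslasidw → koslasidwob.

koslasidwob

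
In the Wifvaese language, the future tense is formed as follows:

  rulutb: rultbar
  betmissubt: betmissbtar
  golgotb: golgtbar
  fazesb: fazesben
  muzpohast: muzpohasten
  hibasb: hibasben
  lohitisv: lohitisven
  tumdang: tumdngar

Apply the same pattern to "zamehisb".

zamehisben

muzpohast and betmissubt both end in -t yet inflect differently (muzpohasten, betmissbtar), so the final letter is not what conditions the rule; the second-to-last letter is.
"zamehisb" has second-to-last letter 's'. The stems whose second-to-last letter is 's' (lohitisv → lohitisven, hibasb → hibasben, fazesb → fazesben) add -en.
The other pattern: stems whose second-to-last letter is 'b', 'n' or 't' delete the last vowel and add -ar.
So zamehisb → zamehisben.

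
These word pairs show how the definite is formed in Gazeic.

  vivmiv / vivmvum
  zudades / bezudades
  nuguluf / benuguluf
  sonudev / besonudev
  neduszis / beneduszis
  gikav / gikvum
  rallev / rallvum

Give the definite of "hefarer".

sonudev and rallev both end in -v yet inflect differently (besonudev, rallvum), so the final letter is not what conditions the rule; the number of vowels is.
"hefarer" has 3 vowels. The stems with 3 vowels (zudades → bezudades, sonudev → besonudev, neduszis → beneduszis) add the prefix be-.
The other pattern: stems with 2 vowels delete the last vowel and add -um.
So hefarer → behefarer.

behefarer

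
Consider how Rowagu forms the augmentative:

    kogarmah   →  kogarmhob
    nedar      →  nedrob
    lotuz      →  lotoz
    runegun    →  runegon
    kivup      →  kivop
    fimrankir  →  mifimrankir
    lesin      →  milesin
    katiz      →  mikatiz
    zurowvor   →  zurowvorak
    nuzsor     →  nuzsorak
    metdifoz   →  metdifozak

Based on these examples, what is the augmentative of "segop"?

segopak

"segop" has last vowel 'o'. The stems whose last vowel is 'o' (zurowvor → zurowvorak, nuzsor → nuzsorak, metdifoz → metdifozak) add -ak.
So segop → segopak.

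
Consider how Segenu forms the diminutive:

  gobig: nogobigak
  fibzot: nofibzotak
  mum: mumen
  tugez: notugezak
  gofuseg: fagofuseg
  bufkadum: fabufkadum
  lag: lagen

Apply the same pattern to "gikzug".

lag and gobig both end in -g yet inflect differently (lagen, nogobigak), so the final letter is not what conditions the rule; the number of vowels is.
"gikzug" has 2 vowels. The stems with 2 vowels (fibzot → nofibzotak, gobig → nogobigak, tugez → notugezak) add no- … -ak around the stem.
So gikzug → nogikzugak.

nogikzugak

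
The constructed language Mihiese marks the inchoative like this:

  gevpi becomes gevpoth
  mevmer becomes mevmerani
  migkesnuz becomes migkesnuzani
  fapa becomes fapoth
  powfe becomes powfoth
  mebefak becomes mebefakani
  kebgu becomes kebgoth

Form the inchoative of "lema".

mebefak and fapa both have last vowel 'a' yet inflect differently (mebefakani, fapoth), so the last vowel is not what conditions the rule; whether the stem ends in a vowel or a consonant is.
"lema" ends in a vowel. The stems ending in a vowel (fapa → fapoth, powfe → powfoth, kebgu → kebgoth) drop the final letter and add -oth.
The other pattern: stems ending in a consonant add -ani.
So lema → lemoth.

lemoth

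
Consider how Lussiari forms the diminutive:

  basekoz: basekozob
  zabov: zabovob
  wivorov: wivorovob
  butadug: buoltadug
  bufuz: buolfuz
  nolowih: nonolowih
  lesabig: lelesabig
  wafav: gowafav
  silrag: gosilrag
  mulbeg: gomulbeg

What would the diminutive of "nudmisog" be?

"nudmisog" has last vowel 'o'. The stems whose last vowel is 'o' (basekoz → basekozob, zabov → zabovob, wivorov → wivorovob) add -ob.
So nudmisog → nudmisogob.

nudmisogob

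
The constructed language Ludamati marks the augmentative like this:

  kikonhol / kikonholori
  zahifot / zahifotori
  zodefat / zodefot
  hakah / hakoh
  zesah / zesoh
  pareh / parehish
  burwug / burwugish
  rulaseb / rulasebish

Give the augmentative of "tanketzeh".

tanketzehish

zahifot and zodefat both end in -t yet inflect differently (zahifotori, zodefot), so the final letter is not what conditions the rule; the last vowel is.
"tanketzeh" has last vowel 'e'. The stems whose last vowel is 'e' (pareh → parehish, rulaseb → rulasebish) add -ish.
So tanketzeh → tanketzehish.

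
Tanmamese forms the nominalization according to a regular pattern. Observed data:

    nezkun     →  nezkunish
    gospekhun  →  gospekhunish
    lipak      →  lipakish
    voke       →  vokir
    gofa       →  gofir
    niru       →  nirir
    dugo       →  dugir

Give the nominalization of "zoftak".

"zoftak" ends in a consonant. The stems ending in a consonant (nezkun → nezkunish, gospekhun → gospekhunish, lipak → lipakish) add -ish.
The other pattern: stems ending in a vowel drop the final letter and add -ir.
So zoftak → zoftakish.

zoftakish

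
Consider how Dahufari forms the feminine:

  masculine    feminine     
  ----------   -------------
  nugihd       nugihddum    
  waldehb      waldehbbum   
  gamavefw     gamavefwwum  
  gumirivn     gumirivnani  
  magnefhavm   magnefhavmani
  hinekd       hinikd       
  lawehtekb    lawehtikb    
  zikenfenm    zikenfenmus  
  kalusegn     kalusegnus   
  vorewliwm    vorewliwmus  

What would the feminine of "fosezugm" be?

fosezugmus

nugihd and hinekd both end in -d yet inflect differently (nugihddum, hinikd), so the final letter is not what conditions the rule; the second-to-last letter is.
"fosezugm" has second-to-last letter 'g'. The one such stem in the data (kalusegn → kalusegnus) adds -us, so the same rule applies.
The other patterns: stems whose second-to-last letter is 'f' or 'h' double the final consonant and add -um; stems whose second-to-last letter is 'v' add -ani; stems whose second-to-last letter is 'k' change the last vowel to 'i'.
So fosezugm → fosezugmus.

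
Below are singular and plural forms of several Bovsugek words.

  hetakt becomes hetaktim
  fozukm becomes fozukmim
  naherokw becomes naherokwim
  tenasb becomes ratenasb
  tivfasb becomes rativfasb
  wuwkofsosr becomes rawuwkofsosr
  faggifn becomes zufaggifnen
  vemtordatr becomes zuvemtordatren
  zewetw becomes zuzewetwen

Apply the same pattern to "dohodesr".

radohodesr

wuwkofsosr and vemtordatr both end in -r yet inflect differently (rawuwkofsosr, zuvemtordatren), so the final letter is not what conditions the rule; the second-to-last letter is.
"dohodesr" has second-to-last letter 's'. The stems whose second-to-last letter is 's' (tenasb → ratenasb, tivfasb → rativfasb, wuwkofsosr → rawuwkofsosr) add the prefix ra-.
So dohodesr → radohodesr.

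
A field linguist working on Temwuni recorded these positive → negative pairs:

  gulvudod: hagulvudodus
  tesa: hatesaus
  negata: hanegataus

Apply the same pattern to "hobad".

Every pair shown (gulvudod → hagulvudodus, tesa → hatesaus, negata → hanegataus) follows the same rule: add ha- … -us around the stem.
So hobad → hahobadus.

hahobadus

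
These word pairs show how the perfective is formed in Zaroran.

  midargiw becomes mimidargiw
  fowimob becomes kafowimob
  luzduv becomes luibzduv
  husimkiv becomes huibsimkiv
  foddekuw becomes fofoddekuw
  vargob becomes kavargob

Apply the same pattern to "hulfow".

huhulfow

husimkiv and midargiw both have last vowel 'i' yet inflect differently (huibsimkiv, mimidargiw), so the last vowel is not what conditions the rule; the final letter is.
"hulfow" ends in -w. The stems ending in -w (midargiw → mimidargiw, foddekuw → fofoddekuw) repeat the first consonant+vowel as a prefix.
So hulfow → huhulfow.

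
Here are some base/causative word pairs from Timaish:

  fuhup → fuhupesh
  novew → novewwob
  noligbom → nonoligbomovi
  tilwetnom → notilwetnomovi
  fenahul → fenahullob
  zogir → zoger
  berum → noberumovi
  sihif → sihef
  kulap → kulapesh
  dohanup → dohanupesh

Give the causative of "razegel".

berum and fuhup both have last vowel 'u' yet inflect differently (noberumovi, fuhupesh), so the last vowel is not what conditions the rule; the final letter is.
"razegel" ends in -l. The one such stem in the data (fenahul → fenahullob) doubles the final consonant and adds -ob (as does novew), so the same rule applies.
So razegel → razegellob.

razegellob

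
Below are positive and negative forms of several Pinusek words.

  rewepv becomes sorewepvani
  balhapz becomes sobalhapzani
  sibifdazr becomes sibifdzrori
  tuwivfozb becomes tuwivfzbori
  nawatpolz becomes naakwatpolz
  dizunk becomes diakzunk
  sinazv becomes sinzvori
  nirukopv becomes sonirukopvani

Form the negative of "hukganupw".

sohukganupwani

"hukganupw" has second-to-last letter 'p'. The stems whose second-to-last letter is 'p' (nirukopv → sonirukopvani, balhapz → sobalhapzani, rewepv → sorewepvani) add so- … -ani around the stem.
So hukganupw → sohukganupwani.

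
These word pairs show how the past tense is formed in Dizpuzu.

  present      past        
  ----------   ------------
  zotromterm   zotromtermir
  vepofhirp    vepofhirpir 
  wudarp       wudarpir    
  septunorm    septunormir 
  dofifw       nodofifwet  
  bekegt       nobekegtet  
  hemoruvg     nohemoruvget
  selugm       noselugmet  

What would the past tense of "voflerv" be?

voflervir

zotromterm and selugm both end in -m yet inflect differently (zotromtermir, noselugmet), so the final letter is not what conditions the rule; the second-to-last letter is.
"voflerv" has second-to-last letter 'r'. The stems whose second-to-last letter is 'r' (zotromterm → zotromtermir, vepofhirp → vepofhirpir, wudarp → wudarpir) add -ir.
The other pattern: stems whose second-to-last letter is 'f', 'g' or 'v' add no- … -et around the stem.
So voflerv → voflervir.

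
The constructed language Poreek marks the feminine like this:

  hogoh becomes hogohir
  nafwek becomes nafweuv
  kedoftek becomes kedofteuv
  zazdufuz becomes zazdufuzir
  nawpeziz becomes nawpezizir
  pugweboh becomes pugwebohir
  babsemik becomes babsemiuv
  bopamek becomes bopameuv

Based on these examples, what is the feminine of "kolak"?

kolauv

"kolak" ends in -k. The stems ending in -k (kedoftek → kedofteuv, babsemik → babsemiuv, bopamek → bopameuv) drop the final letter and add -uv.
The other pattern: stems ending in -h or -z add -ir.
So kolak → kolauv.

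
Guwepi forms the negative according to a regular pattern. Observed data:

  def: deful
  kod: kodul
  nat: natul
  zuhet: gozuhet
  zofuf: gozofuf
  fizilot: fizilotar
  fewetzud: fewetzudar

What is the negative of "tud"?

nat and zuhet both end in -t yet inflect differently (natul, gozuhet), so the final letter is not what conditions the rule; the number of vowels is.
"tud" has 1 vowel. The stems with 1 vowel (def → deful, kod → kodul, nat → natul) add -ul.
The other patterns: stems with 2 vowels add the prefix go-; stems with 3 vowels add -ar.
So tud → tudul.

tudul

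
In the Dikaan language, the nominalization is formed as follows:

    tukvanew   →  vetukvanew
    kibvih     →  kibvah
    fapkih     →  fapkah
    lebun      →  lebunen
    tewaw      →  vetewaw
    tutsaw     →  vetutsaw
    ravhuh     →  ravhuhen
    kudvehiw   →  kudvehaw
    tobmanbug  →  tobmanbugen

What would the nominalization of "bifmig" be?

bifmag

"bifmig" has last vowel 'i'. The stems whose last vowel is 'i' (kibvih → kibvah, kudvehiw → kudvehaw, fapkih → fapkah) change the last vowel to 'a'.
So bifmig → bifmag.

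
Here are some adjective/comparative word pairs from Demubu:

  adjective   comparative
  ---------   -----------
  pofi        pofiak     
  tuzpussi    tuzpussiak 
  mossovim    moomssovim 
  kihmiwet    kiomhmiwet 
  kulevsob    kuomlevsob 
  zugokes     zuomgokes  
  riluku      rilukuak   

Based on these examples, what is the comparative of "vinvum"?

mossovim and pofi both have last vowel 'i' yet inflect differently (moomssovim, pofiak), so the last vowel is not what conditions the rule; whether the stem ends in a vowel or a consonant is.
"vinvum" ends in a consonant. The stems ending in a consonant (kulevsob → kuomlevsob, mossovim → moomssovim, kihmiwet → kiomhmiwet) insert -om- after the first vowel.
So vinvum → viomnvum.

viomnvum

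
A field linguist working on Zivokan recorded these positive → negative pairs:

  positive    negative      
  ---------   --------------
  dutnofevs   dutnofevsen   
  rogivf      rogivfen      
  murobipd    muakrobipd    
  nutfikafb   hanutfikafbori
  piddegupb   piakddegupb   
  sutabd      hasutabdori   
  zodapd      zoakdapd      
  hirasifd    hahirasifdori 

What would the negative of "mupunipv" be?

murobipd and hirasifd both end in -d yet inflect differently (muakrobipd, hahirasifdori), so the final letter is not what conditions the rule; the second-to-last letter is.
"mupunipv" has second-to-last letter 'p'. The stems whose second-to-last letter is 'p' (piddegupb → piakddegupb, murobipd → muakrobipd, zodapd → zoakdapd) insert -ak- after the first vowel.
So mupunipv → muakpunipv.

muakpunipv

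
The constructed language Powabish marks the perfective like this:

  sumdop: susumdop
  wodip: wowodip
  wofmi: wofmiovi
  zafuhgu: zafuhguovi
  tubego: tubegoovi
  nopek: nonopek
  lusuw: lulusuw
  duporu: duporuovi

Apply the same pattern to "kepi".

kepiovi

wofmi and wodip both have last vowel 'i' yet inflect differently (wofmiovi, wowodip), so the last vowel is not what conditions the rule; whether the stem ends in a vowel or a consonant is.
"kepi" ends in a vowel. The stems ending in a vowel (zafuhgu → zafuhguovi, tubego → tubegoovi, duporu → duporuovi) add -ovi.
So kepi → kepiovi.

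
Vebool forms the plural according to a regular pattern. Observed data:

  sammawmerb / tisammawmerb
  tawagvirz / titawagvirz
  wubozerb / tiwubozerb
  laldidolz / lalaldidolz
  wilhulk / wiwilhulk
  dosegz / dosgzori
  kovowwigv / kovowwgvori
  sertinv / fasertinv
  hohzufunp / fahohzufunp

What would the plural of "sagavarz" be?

tisagavarz

tawagvirz and laldidolz both end in -z yet inflect differently (titawagvirz, lalaldidolz), so the final letter is not what conditions the rule; the second-to-last letter is.
"sagavarz" has second-to-last letter 'r'. The stems whose second-to-last letter is 'r' (sammawmerb → tisammawmerb, tawagvirz → titawagvirz, wubozerb → tiwubozerb) add the prefix ti-.
So sagavarz → tisagavarz.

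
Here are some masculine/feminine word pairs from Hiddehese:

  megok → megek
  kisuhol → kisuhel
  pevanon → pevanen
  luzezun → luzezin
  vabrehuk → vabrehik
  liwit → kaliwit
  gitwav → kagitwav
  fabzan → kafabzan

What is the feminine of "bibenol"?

pevanon and luzezun both end in -n yet inflect differently (pevanen, luzezin), so the final letter is not what conditions the rule; the last vowel is.
"bibenol" has last vowel 'o'. The stems whose last vowel is 'o' (megok → megek, kisuhol → kisuhel, pevanon → pevanen) change the last vowel to 'e'.
The other patterns: stems whose last vowel is 'u' change the last vowel to 'i'; stems whose last vowel is 'a' or 'i' add the prefix ka-.
So bibenol → bibenel.

bibenel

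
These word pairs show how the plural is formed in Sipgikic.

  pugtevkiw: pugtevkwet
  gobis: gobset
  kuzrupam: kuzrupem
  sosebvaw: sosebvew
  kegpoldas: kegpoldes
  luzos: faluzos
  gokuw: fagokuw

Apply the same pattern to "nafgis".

pugtevkiw and sosebvaw both end in -w yet inflect differently (pugtevkwet, sosebvew), so the final letter is not what conditions the rule; the last vowel is.
"nafgis" has last vowel 'i'. The stems whose last vowel is 'i' (pugtevkiw → pugtevkwet, gobis → gobset) delete the last vowel and add -et.
So nafgis → nafgset.

nafgset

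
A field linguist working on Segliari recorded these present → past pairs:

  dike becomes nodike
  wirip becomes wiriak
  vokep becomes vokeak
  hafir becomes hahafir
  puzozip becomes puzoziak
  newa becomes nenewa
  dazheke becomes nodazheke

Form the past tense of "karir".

kakarir

"karir" ends in -r. The one such stem in the data (hafir → hahafir) repeats the first consonant+vowel as a prefix (as does newa), so the same rule applies.
The other patterns: stems ending in -e add the prefix no-; stems ending in -p drop the final letter and add -ak.
So karir → kakarir.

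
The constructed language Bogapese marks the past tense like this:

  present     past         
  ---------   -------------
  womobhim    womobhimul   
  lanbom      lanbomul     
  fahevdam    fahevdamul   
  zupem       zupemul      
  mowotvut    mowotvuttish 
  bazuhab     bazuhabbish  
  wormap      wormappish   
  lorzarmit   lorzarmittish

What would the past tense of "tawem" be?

tawemul

fahevdam and bazuhab both have last vowel 'a' yet inflect differently (fahevdamul, bazuhabbish), so the last vowel is not what conditions the rule; the final letter is.
"tawem" ends in -m. The stems ending in -m (womobhim → womobhimul, lanbom → lanbomul, fahevdam → fahevdamul) add -ul.
So tawem → tawemul.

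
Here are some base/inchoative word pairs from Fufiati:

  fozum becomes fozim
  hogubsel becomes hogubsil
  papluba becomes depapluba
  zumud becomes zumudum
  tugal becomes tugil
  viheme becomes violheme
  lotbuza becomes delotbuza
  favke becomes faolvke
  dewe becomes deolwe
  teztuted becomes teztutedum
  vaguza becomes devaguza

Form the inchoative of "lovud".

teztuted and viheme both have last vowel 'e' yet inflect differently (teztutedum, violheme), so the last vowel is not what conditions the rule; the final letter is.
"lovud" ends in -d. The stems ending in -d (zumud → zumudum, teztuted → teztutedum) add -um.
So lovud → lovudum.

lovudum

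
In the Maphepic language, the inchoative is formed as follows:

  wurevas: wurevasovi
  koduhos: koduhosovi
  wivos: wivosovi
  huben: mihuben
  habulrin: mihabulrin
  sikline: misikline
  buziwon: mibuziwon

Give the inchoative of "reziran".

mireziran

koduhos and buziwon both have last vowel 'o' yet inflect differently (koduhosovi, mibuziwon), so the last vowel is not what conditions the rule; the final letter is.
"reziran" ends in -n. The stems ending in -n (huben → mihuben, habulrin → mihabulrin, buziwon → mibuziwon) add the prefix mi-.
So reziran → mireziran.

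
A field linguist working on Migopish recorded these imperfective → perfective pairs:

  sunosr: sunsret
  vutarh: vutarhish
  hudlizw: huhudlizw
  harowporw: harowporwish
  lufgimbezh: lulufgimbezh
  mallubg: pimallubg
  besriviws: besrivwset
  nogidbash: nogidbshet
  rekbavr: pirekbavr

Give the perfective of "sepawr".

sepwret

vutarh and lufgimbezh both end in -h yet inflect differently (vutarhish, lulufgimbezh), so the final letter is not what conditions the rule; the second-to-last letter is.
"sepawr" has second-to-last letter 'w'. The one such stem in the data (besriviws → besrivwset) deletes the last vowel and adds -et (as do nogidbash, sunosr), so the same rule applies.
The other patterns: stems whose second-to-last letter is 'b' or 'v' add the prefix pi-; stems whose second-to-last letter is 'r' add -ish; stems whose second-to-last letter is 'z' repeat the first consonant+vowel as a prefix.
So sepawr → sepwret.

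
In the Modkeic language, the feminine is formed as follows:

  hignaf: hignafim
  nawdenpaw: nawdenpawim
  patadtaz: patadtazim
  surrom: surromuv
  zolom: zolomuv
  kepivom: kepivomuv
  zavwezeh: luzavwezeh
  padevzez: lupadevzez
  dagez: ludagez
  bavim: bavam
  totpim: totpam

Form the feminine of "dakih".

patadtaz and padevzez both end in -z yet inflect differently (patadtazim, lupadevzez), so the final letter is not what conditions the rule; the last vowel is.
"dakih" has last vowel 'i'. The stems whose last vowel is 'i' (bavim → bavam, totpim → totpam) change the last vowel to 'a'.
So dakih → dakah.

dakah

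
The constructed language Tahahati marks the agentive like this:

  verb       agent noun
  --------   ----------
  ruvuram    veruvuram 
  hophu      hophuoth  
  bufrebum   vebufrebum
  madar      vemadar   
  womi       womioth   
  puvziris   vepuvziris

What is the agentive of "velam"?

vevelam

puvziris and womi both have last vowel 'i' yet inflect differently (vepuvziris, womioth), so the last vowel is not what conditions the rule; whether the stem ends in a vowel or a consonant is.
"velam" ends in a consonant. The stems ending in a consonant (puvziris → vepuvziris, bufrebum → vebufrebum, ruvuram → veruvuram) add the prefix ve-.
The other pattern: stems ending in a vowel add -oth.
So velam → vevelam.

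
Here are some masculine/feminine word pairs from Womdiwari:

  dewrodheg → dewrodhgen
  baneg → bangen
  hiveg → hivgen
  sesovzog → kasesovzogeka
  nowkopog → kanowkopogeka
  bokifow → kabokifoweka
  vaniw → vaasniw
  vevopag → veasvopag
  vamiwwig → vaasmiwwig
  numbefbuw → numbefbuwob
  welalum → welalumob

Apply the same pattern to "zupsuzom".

dewrodheg and sesovzog both end in -g yet inflect differently (dewrodhgen, kasesovzogeka), so the final letter is not what conditions the rule; the last vowel is.
"zupsuzom" has last vowel 'o'. The stems whose last vowel is 'o' (sesovzog → kasesovzogeka, nowkopog → kanowkopogeka, bokifow → kabokifoweka) add ka- … -eka around the stem.
The other patterns: stems whose last vowel is 'e' delete the last vowel and add -en; stems whose last vowel is 'a' or 'i' insert -as- after the first vowel; stems whose last vowel is 'u' add -ob.
So zupsuzom → kazupsuzomeka.

kazupsuzomeka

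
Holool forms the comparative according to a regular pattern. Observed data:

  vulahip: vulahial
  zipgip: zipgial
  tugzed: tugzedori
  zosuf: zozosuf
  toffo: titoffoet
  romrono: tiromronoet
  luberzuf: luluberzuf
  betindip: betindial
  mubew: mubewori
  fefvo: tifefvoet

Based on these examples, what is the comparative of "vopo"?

zosuf and zipgip both begin with z- yet inflect differently (zozosuf, zipgial), so the first letter is not what conditions the rule; the final letter is.
"vopo" ends in -o. The stems ending in -o (fefvo → tifefvoet, toffo → titoffoet, romrono → tiromronoet) add ti- … -et around the stem.
So vopo → tivopoet.

tivopoet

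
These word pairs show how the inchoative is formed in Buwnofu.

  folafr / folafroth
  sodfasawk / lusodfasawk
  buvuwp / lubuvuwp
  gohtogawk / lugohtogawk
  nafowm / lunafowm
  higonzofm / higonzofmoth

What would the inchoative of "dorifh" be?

nafowm and higonzofm both end in -m yet inflect differently (lunafowm, higonzofmoth), so the final letter is not what conditions the rule; the second-to-last letter is.
"dorifh" has second-to-last letter 'f'. The stems whose second-to-last letter is 'f' (higonzofm → higonzofmoth, folafr → folafroth) add -oth.
So dorifh → dorifhoth.

dorifhoth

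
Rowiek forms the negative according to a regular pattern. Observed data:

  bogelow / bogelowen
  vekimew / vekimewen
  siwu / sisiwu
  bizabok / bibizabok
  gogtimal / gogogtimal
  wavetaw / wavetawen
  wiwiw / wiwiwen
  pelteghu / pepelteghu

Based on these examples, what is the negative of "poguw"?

"poguw" ends in -w. The stems ending in -w (vekimew → vekimewen, bogelow → bogelowen, wavetaw → wavetawen) add -en.
The other pattern: stems ending in -k, -l or -u repeat the first consonant+vowel as a prefix.
So poguw → poguwen.

poguwen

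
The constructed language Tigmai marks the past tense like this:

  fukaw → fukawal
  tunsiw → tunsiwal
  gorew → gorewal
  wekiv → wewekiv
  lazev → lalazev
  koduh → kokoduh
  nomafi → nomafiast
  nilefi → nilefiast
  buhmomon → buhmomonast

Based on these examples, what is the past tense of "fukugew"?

tunsiw and wekiv both have last vowel 'i' yet inflect differently (tunsiwal, wewekiv), so the last vowel is not what conditions the rule; the final letter is.
"fukugew" ends in -w. The stems ending in -w (fukaw → fukawal, tunsiw → tunsiwal, gorew → gorewal) add -al.
So fukugew → fukugewal.

fukugewal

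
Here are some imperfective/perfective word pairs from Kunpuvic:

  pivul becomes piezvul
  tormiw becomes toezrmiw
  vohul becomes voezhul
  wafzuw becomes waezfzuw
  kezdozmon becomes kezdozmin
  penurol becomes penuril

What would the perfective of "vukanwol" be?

pivul and penurol both end in -l yet inflect differently (piezvul, penuril), so the final letter is not what conditions the rule; the last vowel is.
"vukanwol" has last vowel 'o'. The stems whose last vowel is 'o' (kezdozmon → kezdozmin, penurol → penuril) change the last vowel to 'i'.
So vukanwol → vukanwil.

vukanwil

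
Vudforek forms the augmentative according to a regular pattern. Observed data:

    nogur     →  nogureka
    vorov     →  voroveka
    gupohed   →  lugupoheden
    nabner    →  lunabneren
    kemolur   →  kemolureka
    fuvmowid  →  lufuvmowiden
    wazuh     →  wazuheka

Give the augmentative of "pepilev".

lupepileven

nabner and kemolur both end in -r yet inflect differently (lunabneren, kemolureka), so the final letter is not what conditions the rule; the last vowel is.
"pepilev" has last vowel 'e'. The stems whose last vowel is 'e' (gupohed → lugupoheden, nabner → lunabneren) add lu- … -en around the stem.
The other pattern: stems whose last vowel is 'o' or 'u' add -eka.
So pepilev → lupepileven.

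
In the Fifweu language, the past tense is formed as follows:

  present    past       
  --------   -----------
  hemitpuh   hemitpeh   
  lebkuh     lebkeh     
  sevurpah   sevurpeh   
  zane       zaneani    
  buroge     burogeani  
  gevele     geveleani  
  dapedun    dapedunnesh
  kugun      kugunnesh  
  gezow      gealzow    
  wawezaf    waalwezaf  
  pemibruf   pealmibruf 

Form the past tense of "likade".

likadeani

hemitpuh and dapedun both have last vowel 'u' yet inflect differently (hemitpeh, dapedunnesh), so the last vowel is not what conditions the rule; the final letter is.
"likade" ends in -e. The stems ending in -e (zane → zaneani, buroge → burogeani, gevele → geveleani) add -ani.
The other patterns: stems ending in -h change the last vowel to 'e'; stems ending in -n double the final consonant and add -esh; stems ending in -f or -w insert -al- after the first vowel.
So likade → likadeani.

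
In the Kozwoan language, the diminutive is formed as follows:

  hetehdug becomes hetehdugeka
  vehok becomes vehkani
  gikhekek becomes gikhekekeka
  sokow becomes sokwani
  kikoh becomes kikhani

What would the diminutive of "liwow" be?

liwwani

vehok and gikhekek both end in -k yet inflect differently (vehkani, gikhekekeka), so the final letter is not what conditions the rule; the last vowel is.
"liwow" has last vowel 'o'. The stems whose last vowel is 'o' (sokow → sokwani, kikoh → kikhani, vehok → vehkani) delete the last vowel and add -ani.
So liwow → liwwani.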